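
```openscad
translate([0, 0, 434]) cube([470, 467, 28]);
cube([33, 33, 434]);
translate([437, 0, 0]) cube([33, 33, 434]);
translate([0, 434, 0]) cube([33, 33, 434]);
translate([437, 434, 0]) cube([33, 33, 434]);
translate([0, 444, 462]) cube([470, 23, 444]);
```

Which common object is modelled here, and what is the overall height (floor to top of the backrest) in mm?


A chair. The overall height is 906 mm.

A slab on four corner posts with a tall panel at the back — a chair. The seat slab sits at z = 434 with thickness 28, and the 444 mm backrest starts at the seat top, so the overall height is 434 + 28 + 444 = 906 mm.


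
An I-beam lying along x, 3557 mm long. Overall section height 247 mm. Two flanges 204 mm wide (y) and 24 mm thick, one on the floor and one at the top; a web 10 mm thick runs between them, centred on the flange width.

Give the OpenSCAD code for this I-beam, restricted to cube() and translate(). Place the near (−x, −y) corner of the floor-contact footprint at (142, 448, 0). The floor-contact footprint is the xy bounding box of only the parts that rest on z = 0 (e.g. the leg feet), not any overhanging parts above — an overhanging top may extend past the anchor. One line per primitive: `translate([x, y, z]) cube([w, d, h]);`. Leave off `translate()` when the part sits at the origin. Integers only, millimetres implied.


translate([142, 448, 0]) cube([3557, 204, 24]);
translate([142, 545, 24]) cube([3557, 10, 199]);
translate([142, 448, 223]) cube([3557, 204, 24]);


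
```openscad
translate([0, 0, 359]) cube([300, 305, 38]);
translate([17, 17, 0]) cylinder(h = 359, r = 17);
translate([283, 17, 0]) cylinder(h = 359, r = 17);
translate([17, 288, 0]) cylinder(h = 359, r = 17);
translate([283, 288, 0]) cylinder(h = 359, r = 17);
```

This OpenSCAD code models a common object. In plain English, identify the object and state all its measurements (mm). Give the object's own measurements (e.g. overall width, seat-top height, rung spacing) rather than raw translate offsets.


A four-legged stool. The seat is a 300×305×38 mm slab whose top surface is at z = 397 mm; four round legs, each 34 mm in diameter, run from the floor (z = 0) to the underside of the seat, each leg's axis is inset half a diameter from the nearest pair of seat edges (so the leg's bounding box is flush with the corner).


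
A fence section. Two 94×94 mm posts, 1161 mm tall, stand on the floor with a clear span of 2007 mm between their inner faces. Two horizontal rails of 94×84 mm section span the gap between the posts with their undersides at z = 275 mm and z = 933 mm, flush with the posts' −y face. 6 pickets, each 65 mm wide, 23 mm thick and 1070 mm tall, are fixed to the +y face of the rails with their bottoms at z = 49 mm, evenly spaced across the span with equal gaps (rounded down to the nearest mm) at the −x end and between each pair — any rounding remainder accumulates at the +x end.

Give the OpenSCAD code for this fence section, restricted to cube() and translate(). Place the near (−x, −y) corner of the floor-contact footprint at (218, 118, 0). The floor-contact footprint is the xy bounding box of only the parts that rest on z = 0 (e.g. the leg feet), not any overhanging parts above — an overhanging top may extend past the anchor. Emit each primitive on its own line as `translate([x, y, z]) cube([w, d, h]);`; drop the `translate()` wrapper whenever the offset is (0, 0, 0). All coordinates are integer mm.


translate([218, 118, 0]) cube([94, 94, 1161]);
translate([2319, 118, 0]) cube([94, 94, 1161]);
translate([312, 118, 275]) cube([2007, 94, 84]);
translate([312, 118, 933]) cube([2007, 94, 84]);
translate([543, 212, 49]) cube([65, 23, 1070]);
translate([839, 212, 49]) cube([65, 23, 1070]);
translate([1135, 212, 49]) cube([65, 23, 1070]);
translate([1431, 212, 49]) cube([65, 23, 1070]);
translate([1727, 212, 49]) cube([65, 23, 1070]);
translate([2023, 212, 49]) cube([65, 23, 1070]);


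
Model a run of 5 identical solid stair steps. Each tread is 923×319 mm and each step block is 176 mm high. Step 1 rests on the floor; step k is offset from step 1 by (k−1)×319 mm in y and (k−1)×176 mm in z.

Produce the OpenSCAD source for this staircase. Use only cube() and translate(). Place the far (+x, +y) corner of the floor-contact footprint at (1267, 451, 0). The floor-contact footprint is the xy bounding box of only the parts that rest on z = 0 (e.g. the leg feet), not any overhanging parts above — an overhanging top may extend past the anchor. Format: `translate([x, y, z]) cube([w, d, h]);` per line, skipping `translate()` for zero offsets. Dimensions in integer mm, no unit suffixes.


translate([344, 132, 0]) cube([923, 319, 176]);
translate([344, 451, 176]) cube([923, 319, 176]);
translate([344, 770, 352]) cube([923, 319, 176]);
translate([344, 1089, 528]) cube([923, 319, 176]);
translate([344, 1408, 704]) cube([923, 319, 176]);


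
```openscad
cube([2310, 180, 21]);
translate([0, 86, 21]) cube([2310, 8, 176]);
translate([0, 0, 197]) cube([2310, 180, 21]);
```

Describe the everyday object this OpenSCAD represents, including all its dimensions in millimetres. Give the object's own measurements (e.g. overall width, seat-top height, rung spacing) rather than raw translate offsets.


An I-beam lying along x, 2310 mm long. Overall section height 218 mm. Two flanges 180 mm wide (y) and 21 mm thick, one on the floor and one at the top; a web 8 mm thick runs between them, centred on the flange width.


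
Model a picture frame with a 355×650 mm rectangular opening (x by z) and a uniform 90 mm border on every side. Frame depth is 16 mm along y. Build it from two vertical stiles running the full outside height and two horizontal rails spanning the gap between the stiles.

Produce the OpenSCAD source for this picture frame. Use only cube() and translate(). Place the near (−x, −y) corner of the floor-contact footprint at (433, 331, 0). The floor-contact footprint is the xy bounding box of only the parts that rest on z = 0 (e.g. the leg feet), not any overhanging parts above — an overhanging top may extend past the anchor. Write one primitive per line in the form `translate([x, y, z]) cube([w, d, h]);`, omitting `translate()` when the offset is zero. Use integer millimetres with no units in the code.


translate([433, 331, 0]) cube([90, 16, 830]);
translate([878, 331, 0]) cube([90, 16, 830]);
translate([523, 331, 0]) cube([355, 16, 90]);
translate([523, 331, 740]) cube([355, 16, 90]);


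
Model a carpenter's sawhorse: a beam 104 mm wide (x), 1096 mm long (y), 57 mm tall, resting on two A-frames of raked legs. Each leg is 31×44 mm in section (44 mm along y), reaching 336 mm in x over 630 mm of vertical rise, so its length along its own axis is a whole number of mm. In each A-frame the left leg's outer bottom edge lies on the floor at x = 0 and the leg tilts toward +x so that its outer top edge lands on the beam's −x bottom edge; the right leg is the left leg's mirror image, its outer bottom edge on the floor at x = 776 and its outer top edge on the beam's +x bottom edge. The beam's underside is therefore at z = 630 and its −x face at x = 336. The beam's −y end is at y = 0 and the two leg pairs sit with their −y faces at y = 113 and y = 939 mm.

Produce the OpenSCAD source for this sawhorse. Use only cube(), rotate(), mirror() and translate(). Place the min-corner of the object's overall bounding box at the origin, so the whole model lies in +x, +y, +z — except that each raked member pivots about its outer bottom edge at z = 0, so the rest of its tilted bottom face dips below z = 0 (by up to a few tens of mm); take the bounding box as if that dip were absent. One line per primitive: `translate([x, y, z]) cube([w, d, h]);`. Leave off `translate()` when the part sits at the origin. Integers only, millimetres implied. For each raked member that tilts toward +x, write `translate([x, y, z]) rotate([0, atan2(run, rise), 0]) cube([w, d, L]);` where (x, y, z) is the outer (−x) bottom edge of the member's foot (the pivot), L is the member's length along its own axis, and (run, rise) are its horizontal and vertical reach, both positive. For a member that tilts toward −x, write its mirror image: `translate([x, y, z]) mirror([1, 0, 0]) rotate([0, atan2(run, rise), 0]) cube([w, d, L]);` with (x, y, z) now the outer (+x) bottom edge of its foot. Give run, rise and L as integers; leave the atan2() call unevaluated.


// leg length = √(336² + 630²) = 714
// right-leg outer foot x = 2·336 + 104 = 776
// beam min-corner = (336, 0, 630)
translate([336, 0, 630]) cube([104, 1096, 57]);
translate([0, 113, 0]) rotate([0, atan2(336, 630), 0]) cube([31, 44, 714]);
translate([776, 113, 0]) mirror([1, 0, 0]) rotate([0, atan2(336, 630), 0]) cube([31, 44, 714]);
translate([0, 939, 0]) rotate([0, atan2(336, 630), 0]) cube([31, 44, 714]);
translate([776, 939, 0]) mirror([1, 0, 0]) rotate([0, atan2(336, 630), 0]) cube([31, 44, 714]);


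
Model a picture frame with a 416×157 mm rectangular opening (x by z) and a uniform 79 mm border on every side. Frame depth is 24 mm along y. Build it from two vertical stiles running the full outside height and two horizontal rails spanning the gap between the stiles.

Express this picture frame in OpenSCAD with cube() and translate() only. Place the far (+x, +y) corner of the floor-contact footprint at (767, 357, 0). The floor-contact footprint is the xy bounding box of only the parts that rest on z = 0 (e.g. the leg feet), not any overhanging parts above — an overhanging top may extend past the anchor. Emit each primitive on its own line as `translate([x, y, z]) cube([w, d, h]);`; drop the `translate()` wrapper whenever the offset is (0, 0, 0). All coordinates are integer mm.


translate([193, 333, 0]) cube([79, 24, 315]);
translate([688, 333, 0]) cube([79, 24, 315]);
translate([272, 333, 0]) cube([416, 24, 79]);
translate([272, 333, 236]) cube([416, 24, 79]);


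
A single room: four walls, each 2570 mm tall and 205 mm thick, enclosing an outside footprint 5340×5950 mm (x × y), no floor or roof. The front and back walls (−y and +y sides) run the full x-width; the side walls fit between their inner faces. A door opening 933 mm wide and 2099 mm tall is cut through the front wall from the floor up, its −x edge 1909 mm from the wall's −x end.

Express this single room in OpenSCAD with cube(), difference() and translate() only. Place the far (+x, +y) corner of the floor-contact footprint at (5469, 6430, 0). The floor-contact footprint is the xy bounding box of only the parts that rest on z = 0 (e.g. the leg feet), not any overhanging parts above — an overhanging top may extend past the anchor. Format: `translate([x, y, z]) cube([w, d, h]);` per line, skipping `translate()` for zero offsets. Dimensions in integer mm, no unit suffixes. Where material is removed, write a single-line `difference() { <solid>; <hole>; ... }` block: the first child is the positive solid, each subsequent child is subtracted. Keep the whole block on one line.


difference() { translate([129, 480, 0]) cube([5340, 205, 2570]); translate([2038, 480, 0]) cube([933, 205, 2099]); }
translate([129, 6225, 0]) cube([5340, 205, 2570]);
translate([129, 685, 0]) cube([205, 5540, 2570]);
translate([5264, 685, 0]) cube([205, 5540, 2570]);


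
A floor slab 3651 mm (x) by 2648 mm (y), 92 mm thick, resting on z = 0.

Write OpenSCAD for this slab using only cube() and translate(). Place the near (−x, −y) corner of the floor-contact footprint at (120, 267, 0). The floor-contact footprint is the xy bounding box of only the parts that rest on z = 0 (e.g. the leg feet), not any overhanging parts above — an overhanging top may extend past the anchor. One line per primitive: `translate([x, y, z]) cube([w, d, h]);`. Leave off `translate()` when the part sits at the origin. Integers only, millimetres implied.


translate([120, 267, 0]) cube([3651, 2648, 92]);


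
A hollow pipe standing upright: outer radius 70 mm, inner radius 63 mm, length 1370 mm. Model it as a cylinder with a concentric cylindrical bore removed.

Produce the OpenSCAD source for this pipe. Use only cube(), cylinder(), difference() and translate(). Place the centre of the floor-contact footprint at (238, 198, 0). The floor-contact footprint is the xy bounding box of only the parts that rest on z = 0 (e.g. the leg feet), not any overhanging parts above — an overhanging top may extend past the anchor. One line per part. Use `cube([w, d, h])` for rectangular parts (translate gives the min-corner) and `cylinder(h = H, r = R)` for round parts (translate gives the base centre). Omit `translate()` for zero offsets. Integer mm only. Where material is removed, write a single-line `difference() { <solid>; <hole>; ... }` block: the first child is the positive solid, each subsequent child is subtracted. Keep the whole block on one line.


difference() { translate([238, 198, 0]) cylinder(h = 1370, r = 70); translate([238, 198, 0]) cylinder(h = 1370, r = 63); }


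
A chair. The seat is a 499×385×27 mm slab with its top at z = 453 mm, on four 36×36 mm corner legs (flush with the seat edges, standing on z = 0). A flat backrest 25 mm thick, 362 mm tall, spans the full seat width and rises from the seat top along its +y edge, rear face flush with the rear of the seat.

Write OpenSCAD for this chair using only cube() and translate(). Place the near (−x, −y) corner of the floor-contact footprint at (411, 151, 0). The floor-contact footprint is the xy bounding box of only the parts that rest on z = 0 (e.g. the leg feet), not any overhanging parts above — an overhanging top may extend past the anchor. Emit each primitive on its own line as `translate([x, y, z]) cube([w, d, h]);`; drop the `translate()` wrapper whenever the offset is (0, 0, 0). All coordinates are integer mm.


// leg_h = 453 - 27 = 426
translate([411, 151, 426]) cube([499, 385, 27]);
translate([411, 151, 0]) cube([36, 36, 426]);
translate([874, 151, 0]) cube([36, 36, 426]);
translate([411, 500, 0]) cube([36, 36, 426]);
translate([874, 500, 0]) cube([36, 36, 426]);
translate([411, 511, 453]) cube([499, 25, 362]);


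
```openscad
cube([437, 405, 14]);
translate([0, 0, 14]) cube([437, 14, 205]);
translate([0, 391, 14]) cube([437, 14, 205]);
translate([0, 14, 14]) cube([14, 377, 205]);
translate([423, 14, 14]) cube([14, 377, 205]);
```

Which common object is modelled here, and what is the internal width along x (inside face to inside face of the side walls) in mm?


An open box. The internal width is 409 mm.

A 437×405 base slab with four walls standing on it — an open box. The base is 437 mm wide and the walls are 14 mm thick, so the internal width is 437 − 2 × 14 = 409 mm.


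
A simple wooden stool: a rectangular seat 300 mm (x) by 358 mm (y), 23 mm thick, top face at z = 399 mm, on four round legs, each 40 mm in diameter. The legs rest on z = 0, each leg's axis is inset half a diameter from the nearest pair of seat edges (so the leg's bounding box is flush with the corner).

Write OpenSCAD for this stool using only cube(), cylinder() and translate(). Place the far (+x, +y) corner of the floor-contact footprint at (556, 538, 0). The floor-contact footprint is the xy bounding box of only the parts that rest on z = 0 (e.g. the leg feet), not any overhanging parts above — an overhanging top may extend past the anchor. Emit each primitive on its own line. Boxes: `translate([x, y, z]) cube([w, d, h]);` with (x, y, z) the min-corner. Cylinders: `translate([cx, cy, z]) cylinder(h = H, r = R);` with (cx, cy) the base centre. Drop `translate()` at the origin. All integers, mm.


translate([256, 180, 376]) cube([300, 358, 23]);
translate([276, 200, 0]) cylinder(h = 376, r = 20);
translate([536, 200, 0]) cylinder(h = 376, r = 20);
translate([276, 518, 0]) cylinder(h = 376, r = 20);
translate([536, 518, 0]) cylinder(h = 376, r = 20);


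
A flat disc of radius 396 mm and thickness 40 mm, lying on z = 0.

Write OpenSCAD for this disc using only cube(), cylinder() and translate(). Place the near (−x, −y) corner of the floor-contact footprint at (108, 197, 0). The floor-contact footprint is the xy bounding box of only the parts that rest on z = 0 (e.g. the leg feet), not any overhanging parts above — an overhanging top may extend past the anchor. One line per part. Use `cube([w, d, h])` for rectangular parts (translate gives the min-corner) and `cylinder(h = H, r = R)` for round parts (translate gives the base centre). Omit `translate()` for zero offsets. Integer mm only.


translate([504, 593, 0]) cylinder(h = 40, r = 396);


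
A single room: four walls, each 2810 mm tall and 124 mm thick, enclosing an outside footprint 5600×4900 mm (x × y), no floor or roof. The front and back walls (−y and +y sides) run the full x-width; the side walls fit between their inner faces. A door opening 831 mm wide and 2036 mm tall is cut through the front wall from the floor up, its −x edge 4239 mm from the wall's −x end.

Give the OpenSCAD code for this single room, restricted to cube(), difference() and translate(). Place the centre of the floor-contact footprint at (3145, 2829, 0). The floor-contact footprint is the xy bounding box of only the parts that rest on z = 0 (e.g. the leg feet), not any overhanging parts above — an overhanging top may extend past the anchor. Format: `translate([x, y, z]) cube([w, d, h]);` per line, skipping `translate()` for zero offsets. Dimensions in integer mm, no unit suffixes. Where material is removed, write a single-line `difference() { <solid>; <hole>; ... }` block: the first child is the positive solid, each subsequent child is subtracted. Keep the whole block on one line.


difference() { translate([345, 379, 0]) cube([5600, 124, 2810]); translate([4584, 379, 0]) cube([831, 124, 2036]); }
translate([345, 5155, 0]) cube([5600, 124, 2810]);
translate([345, 503, 0]) cube([124, 4652, 2810]);
translate([5821, 503, 0]) cube([124, 4652, 2810]);


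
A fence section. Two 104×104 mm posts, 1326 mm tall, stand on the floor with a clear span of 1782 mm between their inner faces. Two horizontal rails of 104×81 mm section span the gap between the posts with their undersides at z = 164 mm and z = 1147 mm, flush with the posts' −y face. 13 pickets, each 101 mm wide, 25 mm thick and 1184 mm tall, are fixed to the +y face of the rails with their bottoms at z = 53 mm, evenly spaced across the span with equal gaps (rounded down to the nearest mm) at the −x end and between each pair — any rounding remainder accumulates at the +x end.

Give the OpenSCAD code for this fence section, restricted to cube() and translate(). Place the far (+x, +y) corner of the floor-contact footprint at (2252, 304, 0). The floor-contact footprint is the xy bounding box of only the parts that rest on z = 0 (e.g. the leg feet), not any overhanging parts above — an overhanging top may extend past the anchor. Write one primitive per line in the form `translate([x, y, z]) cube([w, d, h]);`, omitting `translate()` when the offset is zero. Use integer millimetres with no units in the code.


translate([262, 200, 0]) cube([104, 104, 1326]);
translate([2148, 200, 0]) cube([104, 104, 1326]);
translate([366, 200, 164]) cube([1782, 104, 81]);
translate([366, 200, 1147]) cube([1782, 104, 81]);
translate([399, 304, 53]) cube([101, 25, 1184]);
translate([533, 304, 53]) cube([101, 25, 1184]);
translate([667, 304, 53]) cube([101, 25, 1184]);
translate([801, 304, 53]) cube([101, 25, 1184]);
translate([935, 304, 53]) cube([101, 25, 1184]);
translate([1069, 304, 53]) cube([101, 25, 1184]);
translate([1203, 304, 53]) cube([101, 25, 1184]);
translate([1337, 304, 53]) cube([101, 25, 1184]);
translate([1471, 304, 53]) cube([101, 25, 1184]);
translate([1605, 304, 53]) cube([101, 25, 1184]);
translate([1739, 304, 53]) cube([101, 25, 1184]);
translate([1873, 304, 53]) cube([101, 25, 1184]);
translate([2007, 304, 53]) cube([101, 25, 1184]);


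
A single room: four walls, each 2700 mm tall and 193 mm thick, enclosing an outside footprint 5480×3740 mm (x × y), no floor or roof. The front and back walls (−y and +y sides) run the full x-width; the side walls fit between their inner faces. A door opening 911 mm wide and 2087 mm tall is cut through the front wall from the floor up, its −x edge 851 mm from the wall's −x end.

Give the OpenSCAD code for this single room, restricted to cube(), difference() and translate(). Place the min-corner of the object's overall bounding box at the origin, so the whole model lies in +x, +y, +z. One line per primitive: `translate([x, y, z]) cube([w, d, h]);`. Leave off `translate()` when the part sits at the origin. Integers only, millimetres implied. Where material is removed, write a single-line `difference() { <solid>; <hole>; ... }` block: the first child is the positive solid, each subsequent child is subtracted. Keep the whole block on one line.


difference() { cube([5480, 193, 2700]); translate([851, 0, 0]) cube([911, 193, 2087]); }
translate([0, 3547, 0]) cube([5480, 193, 2700]);
translate([0, 193, 0]) cube([193, 3354, 2700]);
translate([5287, 193, 0]) cube([193, 3354, 2700]);


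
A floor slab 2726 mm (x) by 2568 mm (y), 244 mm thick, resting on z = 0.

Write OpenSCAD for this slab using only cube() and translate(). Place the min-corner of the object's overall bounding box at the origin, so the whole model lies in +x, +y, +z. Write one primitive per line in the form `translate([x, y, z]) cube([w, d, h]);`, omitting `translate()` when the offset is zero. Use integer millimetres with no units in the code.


cube([2726, 2568, 244]);


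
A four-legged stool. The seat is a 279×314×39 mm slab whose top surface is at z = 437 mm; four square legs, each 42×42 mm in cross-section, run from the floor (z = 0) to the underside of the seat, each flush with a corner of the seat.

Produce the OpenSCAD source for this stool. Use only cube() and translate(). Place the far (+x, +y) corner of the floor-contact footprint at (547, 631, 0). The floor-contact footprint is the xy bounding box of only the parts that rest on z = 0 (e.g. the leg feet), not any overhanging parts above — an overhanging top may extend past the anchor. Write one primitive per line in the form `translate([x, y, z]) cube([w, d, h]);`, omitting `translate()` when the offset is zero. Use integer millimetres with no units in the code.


translate([268, 317, 398]) cube([279, 314, 39]);
translate([268, 317, 0]) cube([42, 42, 398]);
translate([505, 317, 0]) cube([42, 42, 398]);
translate([268, 589, 0]) cube([42, 42, 398]);
translate([505, 589, 0]) cube([42, 42, 398]);


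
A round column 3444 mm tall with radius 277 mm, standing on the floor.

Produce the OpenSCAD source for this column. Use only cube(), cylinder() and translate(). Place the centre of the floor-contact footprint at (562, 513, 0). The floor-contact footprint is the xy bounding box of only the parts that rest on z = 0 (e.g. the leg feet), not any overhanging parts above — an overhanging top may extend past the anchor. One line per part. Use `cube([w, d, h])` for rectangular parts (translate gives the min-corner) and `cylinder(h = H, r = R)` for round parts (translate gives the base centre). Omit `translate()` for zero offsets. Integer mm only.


translate([562, 513, 0]) cylinder(h = 3444, r = 277);


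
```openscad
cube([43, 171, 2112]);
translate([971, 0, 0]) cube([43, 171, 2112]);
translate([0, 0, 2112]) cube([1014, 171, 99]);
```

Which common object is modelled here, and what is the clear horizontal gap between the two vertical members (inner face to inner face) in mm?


A door frame. The clear opening width is 928 mm.

Two 2112 mm tall posts with a header on top — a door frame. The left jamb is 43 mm wide at x = 0; the right jamb starts at x = 971. The clear opening is 971 − 43 = 928 mm.


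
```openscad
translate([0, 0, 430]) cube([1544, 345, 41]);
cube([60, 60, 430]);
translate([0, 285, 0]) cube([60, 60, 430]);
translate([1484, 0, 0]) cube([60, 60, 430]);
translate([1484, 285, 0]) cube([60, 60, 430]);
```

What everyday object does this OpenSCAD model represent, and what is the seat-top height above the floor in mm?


A bench. The seat-top height is 471 mm.

A long slab on four corner posts — a bench. The slab sits at z = 430 with thickness 41, so the top is 430 + 41 = 471 mm.


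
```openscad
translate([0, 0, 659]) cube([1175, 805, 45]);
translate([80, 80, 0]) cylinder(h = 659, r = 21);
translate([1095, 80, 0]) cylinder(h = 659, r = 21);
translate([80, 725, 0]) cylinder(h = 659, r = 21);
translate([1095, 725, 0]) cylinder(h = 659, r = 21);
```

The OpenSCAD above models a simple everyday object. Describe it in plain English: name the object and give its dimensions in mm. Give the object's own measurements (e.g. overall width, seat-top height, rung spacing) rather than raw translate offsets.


A rectangular dining table. The top is 1175×805×45 mm with its upper surface at z = 704 mm. It stands on four round legs of 42 mm diameter, each leg's bounding box inset 59 mm from the nearest pair of top edges, running from the floor to the underside of the top.


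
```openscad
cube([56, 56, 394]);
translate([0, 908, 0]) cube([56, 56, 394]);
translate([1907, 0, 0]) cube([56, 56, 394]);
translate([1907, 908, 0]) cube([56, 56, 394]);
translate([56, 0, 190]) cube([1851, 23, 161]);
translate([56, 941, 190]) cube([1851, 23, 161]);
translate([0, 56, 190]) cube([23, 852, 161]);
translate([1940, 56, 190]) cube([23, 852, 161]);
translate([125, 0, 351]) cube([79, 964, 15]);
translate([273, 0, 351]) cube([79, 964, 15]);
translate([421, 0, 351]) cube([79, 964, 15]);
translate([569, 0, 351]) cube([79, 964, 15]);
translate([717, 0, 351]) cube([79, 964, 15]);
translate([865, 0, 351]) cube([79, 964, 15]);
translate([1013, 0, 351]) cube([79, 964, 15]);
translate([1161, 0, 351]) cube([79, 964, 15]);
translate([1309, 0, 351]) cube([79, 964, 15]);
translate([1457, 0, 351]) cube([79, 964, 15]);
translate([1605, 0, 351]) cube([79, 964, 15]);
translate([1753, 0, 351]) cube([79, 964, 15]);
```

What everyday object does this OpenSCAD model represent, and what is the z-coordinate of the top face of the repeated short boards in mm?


A bed frame. The slat-top height is 366 mm.

Four posts, four rails, and a row of slats — a bed frame. Slats sit on the rails at z = 190 + 161 = 351; with slat thickness 15, the top is 366 mm.


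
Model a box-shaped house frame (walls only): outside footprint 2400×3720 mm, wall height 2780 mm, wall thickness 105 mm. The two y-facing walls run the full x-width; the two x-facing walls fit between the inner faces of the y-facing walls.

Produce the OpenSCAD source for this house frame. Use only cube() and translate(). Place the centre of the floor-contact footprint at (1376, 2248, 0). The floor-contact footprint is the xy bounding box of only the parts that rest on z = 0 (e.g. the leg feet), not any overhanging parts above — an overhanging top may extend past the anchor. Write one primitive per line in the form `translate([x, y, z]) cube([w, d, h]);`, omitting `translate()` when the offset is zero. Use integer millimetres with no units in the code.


translate([176, 388, 0]) cube([2400, 105, 2780]);
translate([176, 4003, 0]) cube([2400, 105, 2780]);
translate([176, 493, 0]) cube([105, 3510, 2780]);
translate([2471, 493, 0]) cube([105, 3510, 2780]);


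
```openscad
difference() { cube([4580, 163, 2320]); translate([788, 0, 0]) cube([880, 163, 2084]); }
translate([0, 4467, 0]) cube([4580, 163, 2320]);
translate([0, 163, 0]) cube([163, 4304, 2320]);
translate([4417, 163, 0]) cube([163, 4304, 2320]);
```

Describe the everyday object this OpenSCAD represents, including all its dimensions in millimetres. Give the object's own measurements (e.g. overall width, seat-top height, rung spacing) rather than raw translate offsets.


A single room: four walls, each 2320 mm tall and 163 mm thick, enclosing an outside footprint 4580×4630 mm (x × y), no floor or roof. The front and back walls (−y and +y sides) run the full x-width; the side walls fit between their inner faces. A door opening 880 mm wide and 2084 mm tall is cut through the front wall from the floor up, its −x edge 788 mm from the wall's −x end.


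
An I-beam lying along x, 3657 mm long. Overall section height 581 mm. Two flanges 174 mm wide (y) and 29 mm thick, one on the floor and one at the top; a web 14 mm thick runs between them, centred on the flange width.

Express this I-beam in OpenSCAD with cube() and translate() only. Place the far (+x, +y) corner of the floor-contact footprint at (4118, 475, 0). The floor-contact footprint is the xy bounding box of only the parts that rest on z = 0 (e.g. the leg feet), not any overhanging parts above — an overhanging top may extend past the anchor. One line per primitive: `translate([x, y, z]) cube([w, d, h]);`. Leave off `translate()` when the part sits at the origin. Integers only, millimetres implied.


translate([461, 301, 0]) cube([3657, 174, 29]);
translate([461, 381, 29]) cube([3657, 14, 523]);
translate([461, 301, 552]) cube([3657, 174, 29]);


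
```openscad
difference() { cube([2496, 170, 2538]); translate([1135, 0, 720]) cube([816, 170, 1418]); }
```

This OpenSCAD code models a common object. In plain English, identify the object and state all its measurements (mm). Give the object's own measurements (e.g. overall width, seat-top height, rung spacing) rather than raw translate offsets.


A wall 2496 mm long (x), 170 mm thick (y), 2538 mm tall, with a rectangular window opening cut through it. The opening is 816 mm wide and 1418 mm tall; its sill is at z = 720 mm and its near (−x) edge is 1135 mm from the wall's −x end. The opening passes through the full wall thickness.


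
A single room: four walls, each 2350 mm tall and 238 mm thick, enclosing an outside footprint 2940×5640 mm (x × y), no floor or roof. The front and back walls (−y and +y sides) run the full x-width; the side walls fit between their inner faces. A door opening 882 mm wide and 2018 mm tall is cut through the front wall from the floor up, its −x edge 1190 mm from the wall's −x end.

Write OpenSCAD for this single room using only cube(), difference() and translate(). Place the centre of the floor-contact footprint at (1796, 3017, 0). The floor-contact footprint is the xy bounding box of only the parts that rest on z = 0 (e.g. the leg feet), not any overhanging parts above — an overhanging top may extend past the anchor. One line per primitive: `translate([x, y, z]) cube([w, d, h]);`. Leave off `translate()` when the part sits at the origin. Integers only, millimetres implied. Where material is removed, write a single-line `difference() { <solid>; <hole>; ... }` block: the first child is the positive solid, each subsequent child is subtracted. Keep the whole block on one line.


difference() { translate([326, 197, 0]) cube([2940, 238, 2350]); translate([1516, 197, 0]) cube([882, 238, 2018]); }
translate([326, 5599, 0]) cube([2940, 238, 2350]);
translate([326, 435, 0]) cube([238, 5164, 2350]);
translate([3028, 435, 0]) cube([238, 5164, 2350]);


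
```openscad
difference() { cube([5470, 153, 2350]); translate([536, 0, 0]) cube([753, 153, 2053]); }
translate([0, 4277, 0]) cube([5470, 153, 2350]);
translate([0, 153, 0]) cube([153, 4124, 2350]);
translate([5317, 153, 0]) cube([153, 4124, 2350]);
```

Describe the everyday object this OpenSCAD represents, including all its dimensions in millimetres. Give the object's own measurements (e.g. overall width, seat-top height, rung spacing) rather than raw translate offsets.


A single room: four walls, each 2350 mm tall and 153 mm thick, enclosing an outside footprint 5470×4430 mm (x × y), no floor or roof. The front and back walls (−y and +y sides) run the full x-width; the side walls fit between their inner faces. A door opening 753 mm wide and 2053 mm tall is cut through the front wall from the floor up, its −x edge 536 mm from the wall's −x end.


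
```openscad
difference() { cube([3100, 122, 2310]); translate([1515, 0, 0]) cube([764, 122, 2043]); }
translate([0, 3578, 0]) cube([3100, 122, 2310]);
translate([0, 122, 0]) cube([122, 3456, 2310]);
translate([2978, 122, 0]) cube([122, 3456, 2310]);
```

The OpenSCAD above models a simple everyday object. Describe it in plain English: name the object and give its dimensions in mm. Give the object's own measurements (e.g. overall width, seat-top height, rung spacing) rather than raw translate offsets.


A single room: four walls, each 2310 mm tall and 122 mm thick, enclosing an outside footprint 3100×3700 mm (x × y), no floor or roof. The front and back walls (−y and +y sides) run the full x-width; the side walls fit between their inner faces. A door opening 764 mm wide and 2043 mm tall is cut through the front wall from the floor up, its −x edge 1515 mm from the wall's −x end.


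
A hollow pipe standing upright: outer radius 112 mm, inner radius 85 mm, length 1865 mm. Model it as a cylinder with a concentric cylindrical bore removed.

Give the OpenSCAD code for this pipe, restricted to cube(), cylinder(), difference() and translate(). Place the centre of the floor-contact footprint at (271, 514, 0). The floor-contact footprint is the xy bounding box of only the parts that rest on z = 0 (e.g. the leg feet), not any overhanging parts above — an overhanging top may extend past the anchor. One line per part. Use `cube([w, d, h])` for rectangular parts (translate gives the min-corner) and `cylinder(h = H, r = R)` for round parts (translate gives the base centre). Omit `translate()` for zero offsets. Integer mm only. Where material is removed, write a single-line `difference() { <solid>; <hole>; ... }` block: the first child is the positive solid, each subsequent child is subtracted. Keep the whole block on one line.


difference() { translate([271, 514, 0]) cylinder(h = 1865, r = 112); translate([271, 514, 0]) cylinder(h = 1865, r = 85); }


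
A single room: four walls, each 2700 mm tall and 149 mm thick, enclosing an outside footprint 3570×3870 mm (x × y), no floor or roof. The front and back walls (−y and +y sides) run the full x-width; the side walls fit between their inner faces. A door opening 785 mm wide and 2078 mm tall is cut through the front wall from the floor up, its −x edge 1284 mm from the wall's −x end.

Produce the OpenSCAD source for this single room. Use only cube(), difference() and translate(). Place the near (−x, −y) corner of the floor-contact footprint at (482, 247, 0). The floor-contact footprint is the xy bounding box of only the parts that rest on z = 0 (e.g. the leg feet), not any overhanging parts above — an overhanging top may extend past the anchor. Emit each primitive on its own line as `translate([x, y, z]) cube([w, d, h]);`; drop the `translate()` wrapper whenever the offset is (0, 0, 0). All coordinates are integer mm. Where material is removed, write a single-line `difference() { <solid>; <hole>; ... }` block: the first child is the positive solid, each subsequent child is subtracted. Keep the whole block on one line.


difference() { translate([482, 247, 0]) cube([3570, 149, 2700]); translate([1766, 247, 0]) cube([785, 149, 2078]); }
translate([482, 3968, 0]) cube([3570, 149, 2700]);
translate([482, 396, 0]) cube([149, 3572, 2700]);
translate([3903, 396, 0]) cube([149, 3572, 2700]);


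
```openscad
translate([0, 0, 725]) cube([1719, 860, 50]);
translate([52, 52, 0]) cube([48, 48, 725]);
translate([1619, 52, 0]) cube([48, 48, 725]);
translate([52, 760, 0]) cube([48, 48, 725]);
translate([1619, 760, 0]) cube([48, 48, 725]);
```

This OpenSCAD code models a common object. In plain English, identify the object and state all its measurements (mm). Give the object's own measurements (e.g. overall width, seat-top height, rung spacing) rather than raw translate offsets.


A rectangular dining table. The top is 1719×860×50 mm with its upper surface at z = 775 mm. It stands on four 48×48 mm square legs, each inset 52 mm from the nearest pair of top edges, running from the floor to the underside of the top.


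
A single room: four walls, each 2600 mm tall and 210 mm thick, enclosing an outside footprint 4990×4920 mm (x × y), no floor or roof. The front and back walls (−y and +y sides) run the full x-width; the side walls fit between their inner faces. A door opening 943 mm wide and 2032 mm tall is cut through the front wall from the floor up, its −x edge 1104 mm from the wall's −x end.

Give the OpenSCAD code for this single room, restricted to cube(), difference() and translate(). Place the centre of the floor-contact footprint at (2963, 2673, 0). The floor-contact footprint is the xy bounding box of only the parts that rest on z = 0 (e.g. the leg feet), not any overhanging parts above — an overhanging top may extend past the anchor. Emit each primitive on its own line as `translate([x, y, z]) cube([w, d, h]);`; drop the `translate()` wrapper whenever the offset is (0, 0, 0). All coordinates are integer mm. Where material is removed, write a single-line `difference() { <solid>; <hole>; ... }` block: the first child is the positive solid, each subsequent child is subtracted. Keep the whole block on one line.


difference() { translate([468, 213, 0]) cube([4990, 210, 2600]); translate([1572, 213, 0]) cube([943, 210, 2032]); }
translate([468, 4923, 0]) cube([4990, 210, 2600]);
translate([468, 423, 0]) cube([210, 4500, 2600]);
translate([5248, 423, 0]) cube([210, 4500, 2600]);


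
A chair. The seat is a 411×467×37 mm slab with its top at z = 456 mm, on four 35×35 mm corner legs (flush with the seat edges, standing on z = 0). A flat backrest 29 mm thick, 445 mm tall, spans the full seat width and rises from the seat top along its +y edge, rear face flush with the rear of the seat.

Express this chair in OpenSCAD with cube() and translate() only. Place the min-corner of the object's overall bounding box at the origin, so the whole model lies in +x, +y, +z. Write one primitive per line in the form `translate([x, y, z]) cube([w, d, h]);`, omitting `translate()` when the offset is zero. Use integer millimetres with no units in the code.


translate([0, 0, 419]) cube([411, 467, 37]);
cube([35, 35, 419]);
translate([376, 0, 0]) cube([35, 35, 419]);
translate([0, 432, 0]) cube([35, 35, 419]);
translate([376, 432, 0]) cube([35, 35, 419]);
translate([0, 438, 456]) cube([411, 29, 445]);


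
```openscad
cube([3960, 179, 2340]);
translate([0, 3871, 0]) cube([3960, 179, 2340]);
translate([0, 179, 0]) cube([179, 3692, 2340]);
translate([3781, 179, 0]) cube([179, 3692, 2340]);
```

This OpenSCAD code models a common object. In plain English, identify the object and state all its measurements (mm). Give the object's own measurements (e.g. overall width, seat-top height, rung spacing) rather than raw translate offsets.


The wall frame of a small rectangular building: four walls, each 2340 mm tall and 179 mm thick, enclosing a footprint 3960 mm (x) by 4050 mm (y) outside-to-outside, with no floor or roof. The front and back walls (the −y and +y sides) span the full width; the two side walls fit between them.


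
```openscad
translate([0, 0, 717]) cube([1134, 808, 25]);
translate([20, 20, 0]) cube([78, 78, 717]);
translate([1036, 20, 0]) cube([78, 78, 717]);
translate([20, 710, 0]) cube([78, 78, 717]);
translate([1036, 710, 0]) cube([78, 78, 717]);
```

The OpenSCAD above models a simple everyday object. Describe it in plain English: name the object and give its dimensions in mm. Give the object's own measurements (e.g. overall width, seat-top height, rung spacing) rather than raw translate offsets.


A table: top 1134 mm (x) × 808 mm (y), 25 mm thick, upper face at z = 742 mm, on four 78×78 mm square legs, each inset 20 mm from the nearest pair of top edges from z = 0 to the bottom of the top.


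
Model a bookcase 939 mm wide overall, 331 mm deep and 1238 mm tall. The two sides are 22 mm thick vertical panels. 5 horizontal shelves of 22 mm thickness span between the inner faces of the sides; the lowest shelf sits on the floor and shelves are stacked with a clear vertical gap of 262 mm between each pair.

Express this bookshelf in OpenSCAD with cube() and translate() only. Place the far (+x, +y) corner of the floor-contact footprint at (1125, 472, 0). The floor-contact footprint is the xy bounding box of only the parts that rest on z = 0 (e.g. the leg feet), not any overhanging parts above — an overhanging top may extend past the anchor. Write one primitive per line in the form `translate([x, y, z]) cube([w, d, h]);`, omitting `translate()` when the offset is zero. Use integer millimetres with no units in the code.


translate([186, 141, 0]) cube([22, 331, 1238]);
translate([1103, 141, 0]) cube([22, 331, 1238]);
translate([208, 141, 0]) cube([895, 331, 22]);
translate([208, 141, 284]) cube([895, 331, 22]);
translate([208, 141, 568]) cube([895, 331, 22]);
translate([208, 141, 852]) cube([895, 331, 22]);
translate([208, 141, 1136]) cube([895, 331, 22]);
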